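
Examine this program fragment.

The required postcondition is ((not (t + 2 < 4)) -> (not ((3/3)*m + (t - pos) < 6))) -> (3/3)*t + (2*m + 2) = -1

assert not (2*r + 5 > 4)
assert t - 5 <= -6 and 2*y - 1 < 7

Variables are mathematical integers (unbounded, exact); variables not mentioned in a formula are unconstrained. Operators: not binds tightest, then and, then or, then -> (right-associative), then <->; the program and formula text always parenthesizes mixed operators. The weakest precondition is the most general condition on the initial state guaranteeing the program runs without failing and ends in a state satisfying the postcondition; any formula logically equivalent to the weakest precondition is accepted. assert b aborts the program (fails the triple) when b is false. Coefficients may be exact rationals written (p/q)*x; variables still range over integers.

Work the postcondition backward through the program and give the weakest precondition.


Working backward. After the program, the postcondition ((not (t + 2 < 4)) -> (not ((3/3)*m + (t - pos) < 6))) -> (3/3)*t + (2*m + 2) = -1 must hold; in canonical form it is ((not (t < 2)) -> (not (m + t < pos + 6))) -> 2*m + t = -3.
Before assert t - 5 <= -6 and 2*y - 1 < 7: t <= -1 and 2*y < 8 and (((not (t < 2)) -> (not (m + t < pos + 6))) -> 2*m + t = -3)
Before assert not (2*r + 5 > 4): (not (2*r > -1)) and t <= -1 and 2*y < 8 and (((not (t < 2)) -> (not (m + t < pos + 6))) -> 2*m + t = -3)
Answer: WP = (not (2*r > -1)) and t <= -1 and 2*y < 8 and (((not (t < 2)) -> (not (m + t < pos + 6))) -> 2*m + t = -3)


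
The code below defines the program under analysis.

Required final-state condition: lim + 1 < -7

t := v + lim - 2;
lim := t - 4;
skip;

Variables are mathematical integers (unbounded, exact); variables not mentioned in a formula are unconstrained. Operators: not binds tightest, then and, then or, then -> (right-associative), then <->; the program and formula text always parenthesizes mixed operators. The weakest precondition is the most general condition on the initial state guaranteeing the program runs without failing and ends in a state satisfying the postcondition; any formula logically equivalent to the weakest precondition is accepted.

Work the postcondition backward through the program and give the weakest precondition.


Working backward. After the program, the postcondition lim + 1 < -7 must hold; in canonical form it is lim < -8.
Before skip: lim < -8
Before lim := t - 4: t < -4
Before t := v + lim - 2: lim + v < -2
Answer: WP = lim + v < -2


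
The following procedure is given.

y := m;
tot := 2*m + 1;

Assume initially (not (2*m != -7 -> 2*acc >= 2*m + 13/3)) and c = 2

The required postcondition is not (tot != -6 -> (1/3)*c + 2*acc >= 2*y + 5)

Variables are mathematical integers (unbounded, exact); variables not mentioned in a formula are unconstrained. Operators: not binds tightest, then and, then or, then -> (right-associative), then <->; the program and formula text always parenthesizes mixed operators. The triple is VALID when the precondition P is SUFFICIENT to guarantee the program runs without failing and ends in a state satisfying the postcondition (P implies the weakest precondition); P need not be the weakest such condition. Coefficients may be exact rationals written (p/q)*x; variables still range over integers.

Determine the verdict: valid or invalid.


Working backward. After the program, the postcondition not (tot != -6 -> (1/3)*c + 2*acc >= 2*y + 5) must hold; in canonical form it is not (tot != -6 -> 2*acc + (1/3)*c >= 2*y + 5).
Before tot := 2*m + 1: not (2*m != -7 -> 2*acc + (1/3)*c >= 2*y + 5)
Before y := m: not (2*m != -7 -> 2*acc + (1/3)*c >= 2*m + 5)
The weakest precondition is not (2*m != -7 -> 2*acc + (1/3)*c >= 2*m + 5).
Check whether (not (2*m != -7 -> 2*acc >= 2*m + 13/3)) and c = 2 implies it.
Every state satisfying the precondition satisfies the weakest precondition: the implication holds.
Answer: valid


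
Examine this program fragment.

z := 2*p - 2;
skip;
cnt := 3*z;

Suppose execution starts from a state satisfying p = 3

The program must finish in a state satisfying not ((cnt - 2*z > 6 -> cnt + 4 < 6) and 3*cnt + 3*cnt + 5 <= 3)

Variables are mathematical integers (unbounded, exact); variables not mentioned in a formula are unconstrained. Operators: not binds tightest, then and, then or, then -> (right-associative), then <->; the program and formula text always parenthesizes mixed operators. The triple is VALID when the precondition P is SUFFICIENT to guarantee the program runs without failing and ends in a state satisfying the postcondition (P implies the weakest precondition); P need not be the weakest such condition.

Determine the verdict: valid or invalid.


Working backward. After the program, the postcondition not ((cnt - 2*z > 6 -> cnt + 4 < 6) and 3*cnt + 3*cnt + 5 <= 3) must hold; in canonical form it is not ((cnt > 2*z + 6 -> cnt < 2) and 6*cnt <= -2).
Before cnt := 3*z: not ((z > 6 -> 3*z < 2) and 18*z <= -2)
Before skip: not ((z > 6 -> 3*z < 2) and 18*z <= -2)
Before z := 2*p - 2: not ((2*p > 8 -> 6*p < 8) and 36*p <= 34)
The weakest precondition is not ((2*p > 8 -> 6*p < 8) and 36*p <= 34).
Check whether p = 3 implies it.
Every state satisfying the precondition satisfies the weakest precondition: the implication holds.
Answer: valid


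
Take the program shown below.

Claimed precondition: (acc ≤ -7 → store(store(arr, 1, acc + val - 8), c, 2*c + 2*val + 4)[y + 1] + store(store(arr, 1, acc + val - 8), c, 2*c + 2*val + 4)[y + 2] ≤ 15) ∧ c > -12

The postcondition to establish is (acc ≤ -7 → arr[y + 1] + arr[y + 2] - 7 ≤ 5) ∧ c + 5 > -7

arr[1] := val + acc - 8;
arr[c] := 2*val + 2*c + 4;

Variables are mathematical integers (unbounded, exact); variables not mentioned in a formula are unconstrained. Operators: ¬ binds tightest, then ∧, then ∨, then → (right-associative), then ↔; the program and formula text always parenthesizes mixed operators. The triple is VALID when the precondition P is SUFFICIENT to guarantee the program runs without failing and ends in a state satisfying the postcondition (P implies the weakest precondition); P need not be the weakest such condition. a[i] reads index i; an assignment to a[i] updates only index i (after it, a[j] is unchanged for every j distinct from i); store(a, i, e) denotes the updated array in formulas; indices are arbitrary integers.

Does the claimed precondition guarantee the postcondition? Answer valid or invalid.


Working backward. After the program, the postcondition (acc ≤ -7 → arr[y + 1] + arr[y + 2] - 7 ≤ 5) ∧ c + 5 > -7 must hold; in canonical form it is (acc ≤ -7 → arr[y + 1] + arr[y + 2] ≤ 12) ∧ c > -12.
Before arr[c] := 2*val + 2*c + 4: (acc ≤ -7 → store(arr, c, 2*c + 2*val + 4)[y + 1] + store(arr, c, 2*c + 2*val + 4)[y + 2] ≤ 12) ∧ c > -12
Before arr[1] := val + acc - 8: (acc ≤ -7 → store(store(arr, 1, acc + val - 8), c, 2*c + 2*val + 4)[y + 1] + store(store(arr, 1, acc + val - 8), c, 2*c + 2*val + 4)[y + 2] ≤ 12) ∧ c > -12
The weakest precondition is (acc ≤ -7 → store(store(arr, 1, acc + val - 8), c, 2*c + 2*val + 4)[y + 1] + store(store(arr, 1, acc + val - 8), c, 2*c + 2*val + 4)[y + 2] ≤ 12) ∧ c > -12.
Check whether (acc ≤ -7 → store(store(arr, 1, acc + val - 8), c, 2*c + 2*val + 4)[y + 1] + store(store(arr, 1, acc + val - 8), c, 2*c + 2*val + 4)[y + 2] ≤ 15) ∧ c > -12 implies it.
Countermodel: at the initial state acc = -7, arr = {[0] = 28, [1] = 3, [2] = 3, elsewhere 3}, c = 2, val = 0, y = -1, the precondition holds but the weakest precondition fails.
Answer: invalid


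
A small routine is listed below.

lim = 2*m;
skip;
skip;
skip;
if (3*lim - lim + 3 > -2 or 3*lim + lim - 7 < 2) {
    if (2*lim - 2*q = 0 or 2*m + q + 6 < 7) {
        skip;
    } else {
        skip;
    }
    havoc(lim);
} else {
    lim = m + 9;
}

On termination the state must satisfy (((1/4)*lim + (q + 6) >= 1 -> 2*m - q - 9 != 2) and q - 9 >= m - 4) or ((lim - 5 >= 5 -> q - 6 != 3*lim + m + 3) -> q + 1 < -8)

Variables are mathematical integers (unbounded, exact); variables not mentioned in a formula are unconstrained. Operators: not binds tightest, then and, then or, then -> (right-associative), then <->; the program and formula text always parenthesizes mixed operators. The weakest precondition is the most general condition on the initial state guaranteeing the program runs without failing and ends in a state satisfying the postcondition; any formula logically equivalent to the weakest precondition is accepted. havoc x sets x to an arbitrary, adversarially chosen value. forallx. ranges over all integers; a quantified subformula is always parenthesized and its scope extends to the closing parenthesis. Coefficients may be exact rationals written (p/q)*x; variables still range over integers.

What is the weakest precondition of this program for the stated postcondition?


Working backward. After the program, the postcondition (((1/4)*lim + (q + 6) >= 1 -> 2*m - q - 9 != 2) and q - 9 >= m - 4) or ((lim - 5 >= 5 -> q - 6 != 3*lim + m + 3) -> q + 1 < -8) must hold; in canonical form it is (((1/4)*lim + q >= -5 -> 2*m != q + 11) and q >= m + 5) or ((lim >= 10 -> q != 3*lim + m + 9) -> q < -9).
Then branch requires ((2*lim = 2*q or 2*m + q < 1) -> (forall lim_1. ((((1/4)*lim_1 + q >= -5 -> 2*m != q + 11) and q >= m + 5) or ((lim_1 >= 10 -> q != 3*lim_1 + m + 9) -> q < -9)))) and ((not (2*lim = 2*q or 2*m + q < 1)) -> (forall lim_1. ((((1/4)*lim_1 + q >= -5 -> 2*m != q + 11) and q >= m + 5) or ((lim_1 >= 10 -> q != 3*lim_1 + m + 9) -> q < -9)))); else branch requires (((1/4)*m + q >= -29/4 -> 2*m != q + 11) and q >= m + 5) or ((m >= 1 -> q != 4*m + 36) -> q < -9).
Before the if: ((2*lim > -5 or 4*lim < 9) -> (((2*lim = 2*q or 2*m + q < 1) -> (forall lim_1. ((((1/4)*lim_1 + q >= -5 -> 2*m != q + 11) and q >= m + 5) or ((lim_1 >= 10 -> q != 3*lim_1 + m + 9) -> q < -9)))) and ((not (2*lim = 2*q or 2*m + q < 1)) -> (forall lim_1. ((((1/4)*lim_1 + q >= -5 -> 2*m != q + 11) and q >= m + 5) or ((lim_1 >= 10 -> q != 3*lim_1 + m + 9) -> q < -9)))))) and ((not (2*lim > -5 or 4*lim < 9)) -> ((((1/4)*m + q >= -29/4 -> 2*m != q + 11) and q >= m + 5) or ((m >= 1 -> q != 4*m + 36) -> q < -9)))
Before skip: ((2*lim > -5 or 4*lim < 9) -> (((2*lim = 2*q or 2*m + q < 1) -> (forall lim_1. ((((1/4)*lim_1 + q >= -5 -> 2*m != q + 11) and q >= m + 5) or ((lim_1 >= 10 -> q != 3*lim_1 + m + 9) -> q < -9)))) and ((not (2*lim = 2*q or 2*m + q < 1)) -> (forall lim_1. ((((1/4)*lim_1 + q >= -5 -> 2*m != q + 11) and q >= m + 5) or ((lim_1 >= 10 -> q != 3*lim_1 + m + 9) -> q < -9)))))) and ((not (2*lim > -5 or 4*lim < 9)) -> ((((1/4)*m + q >= -29/4 -> 2*m != q + 11) and q >= m + 5) or ((m >= 1 -> q != 4*m + 36) -> q < -9)))
Before skip: ((2*lim > -5 or 4*lim < 9) -> (((2*lim = 2*q or 2*m + q < 1) -> (forall lim_1. ((((1/4)*lim_1 + q >= -5 -> 2*m != q + 11) and q >= m + 5) or ((lim_1 >= 10 -> q != 3*lim_1 + m + 9) -> q < -9)))) and ((not (2*lim = 2*q or 2*m + q < 1)) -> (forall lim_1. ((((1/4)*lim_1 + q >= -5 -> 2*m != q + 11) and q >= m + 5) or ((lim_1 >= 10 -> q != 3*lim_1 + m + 9) -> q < -9)))))) and ((not (2*lim > -5 or 4*lim < 9)) -> ((((1/4)*m + q >= -29/4 -> 2*m != q + 11) and q >= m + 5) or ((m >= 1 -> q != 4*m + 36) -> q < -9)))
Before skip: ((2*lim > -5 or 4*lim < 9) -> (((2*lim = 2*q or 2*m + q < 1) -> (forall lim_1. ((((1/4)*lim_1 + q >= -5 -> 2*m != q + 11) and q >= m + 5) or ((lim_1 >= 10 -> q != 3*lim_1 + m + 9) -> q < -9)))) and ((not (2*lim = 2*q or 2*m + q < 1)) -> (forall lim_1. ((((1/4)*lim_1 + q >= -5 -> 2*m != q + 11) and q >= m + 5) or ((lim_1 >= 10 -> q != 3*lim_1 + m + 9) -> q < -9)))))) and ((not (2*lim > -5 or 4*lim < 9)) -> ((((1/4)*m + q >= -29/4 -> 2*m != q + 11) and q >= m + 5) or ((m >= 1 -> q != 4*m + 36) -> q < -9)))
Before lim := 2*m: ((4*m > -5 or 8*m < 9) -> (((4*m = 2*q or 2*m + q < 1) -> (forall lim_1. ((((1/4)*lim_1 + q >= -5 -> 2*m != q + 11) and q >= m + 5) or ((lim_1 >= 10 -> q != 3*lim_1 + m + 9) -> q < -9)))) and ((not (4*m = 2*q or 2*m + q < 1)) -> (forall lim_1. ((((1/4)*lim_1 + q >= -5 -> 2*m != q + 11) and q >= m + 5) or ((lim_1 >= 10 -> q != 3*lim_1 + m + 9) -> q < -9)))))) and ((not (4*m > -5 or 8*m < 9)) -> ((((1/4)*m + q >= -29/4 -> 2*m != q + 11) and q >= m + 5) or ((m >= 1 -> q != 4*m + 36) -> q < -9)))
Answer: WP = ((4*m > -5 or 8*m < 9) -> (((4*m = 2*q or 2*m + q < 1) -> (forall lim_1. ((((1/4)*lim_1 + q >= -5 -> 2*m != q + 11) and q >= m + 5) or ((lim_1 >= 10 -> q != 3*lim_1 + m + 9) -> q < -9)))) and ((not (4*m = 2*q or 2*m + q < 1)) -> (forall lim_1. ((((1/4)*lim_1 + q >= -5 -> 2*m != q + 11) and q >= m + 5) or ((lim_1 >= 10 -> q != 3*lim_1 + m + 9) -> q < -9)))))) and ((not (4*m > -5 or 8*m < 9)) -> ((((1/4)*m + q >= -29/4 -> 2*m != q + 11) and q >= m + 5) or ((m >= 1 -> q != 4*m + 36) -> q < -9)))


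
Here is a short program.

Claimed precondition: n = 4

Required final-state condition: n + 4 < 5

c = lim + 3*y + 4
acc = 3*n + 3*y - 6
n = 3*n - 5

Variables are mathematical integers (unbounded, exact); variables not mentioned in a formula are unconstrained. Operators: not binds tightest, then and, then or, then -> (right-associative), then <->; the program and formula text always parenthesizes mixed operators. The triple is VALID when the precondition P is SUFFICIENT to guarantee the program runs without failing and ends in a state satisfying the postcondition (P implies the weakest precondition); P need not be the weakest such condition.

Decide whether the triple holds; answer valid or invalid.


Working backward. After the program, the postcondition n + 4 < 5 must hold; in canonical form it is n < 1.
Before n := 3*n - 5: 3*n < 6
Before acc := 3*n + 3*y - 6: 3*n < 6
Before c := lim + 3*y + 4: 3*n < 6
The weakest precondition is 3*n < 6.
Check whether n = 4 implies it.
Countermodel: at the initial state n = 4, the precondition holds but the weakest precondition fails.
Answer: invalid


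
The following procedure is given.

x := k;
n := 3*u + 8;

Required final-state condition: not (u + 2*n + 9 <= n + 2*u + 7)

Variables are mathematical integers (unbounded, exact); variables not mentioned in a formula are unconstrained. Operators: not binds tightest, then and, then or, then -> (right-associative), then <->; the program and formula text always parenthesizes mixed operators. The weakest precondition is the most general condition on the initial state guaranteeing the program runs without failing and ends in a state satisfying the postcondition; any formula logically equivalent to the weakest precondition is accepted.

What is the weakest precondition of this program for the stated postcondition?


Working backward. After the program, the postcondition not (u + 2*n + 9 <= n + 2*u + 7) must hold; in canonical form it is not (n <= u - 2).
Before n := 3*u + 8: not (2*u <= -10)
Before x := k: not (2*u <= -10)
Answer: WP = not (2*u <= -10)


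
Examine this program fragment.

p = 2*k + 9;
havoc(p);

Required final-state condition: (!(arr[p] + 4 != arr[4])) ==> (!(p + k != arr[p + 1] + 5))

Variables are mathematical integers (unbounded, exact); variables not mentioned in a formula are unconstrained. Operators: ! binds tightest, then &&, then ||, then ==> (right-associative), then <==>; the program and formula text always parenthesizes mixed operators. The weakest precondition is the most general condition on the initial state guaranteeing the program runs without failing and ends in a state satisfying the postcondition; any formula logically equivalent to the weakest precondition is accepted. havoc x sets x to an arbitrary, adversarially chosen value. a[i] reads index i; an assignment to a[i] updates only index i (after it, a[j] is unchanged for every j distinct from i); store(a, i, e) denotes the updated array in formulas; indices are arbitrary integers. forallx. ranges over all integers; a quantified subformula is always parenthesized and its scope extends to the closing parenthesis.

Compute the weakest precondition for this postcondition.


Working backward. After the program, the postcondition (!(arr[p] + 4 != arr[4])) ==> (!(p + k != arr[p + 1] + 5)) must hold; in canonical form it is (!(arr[p] != arr[4] - 4)) ==> (!(k + p != arr[p + 1] + 5)).
Before havoc p: forall p_1. ((!(arr[p_1] != arr[4] - 4)) ==> (!(k + p_1 != arr[p_1 + 1] + 5)))
Before p := 2*k + 9: forall p_1. ((!(arr[p_1] != arr[4] - 4)) ==> (!(k + p_1 != arr[p_1 + 1] + 5)))
Answer: WP = forall p_1. ((!(arr[p_1] != arr[4] - 4)) ==> (!(k + p_1 != arr[p_1 + 1] + 5)))


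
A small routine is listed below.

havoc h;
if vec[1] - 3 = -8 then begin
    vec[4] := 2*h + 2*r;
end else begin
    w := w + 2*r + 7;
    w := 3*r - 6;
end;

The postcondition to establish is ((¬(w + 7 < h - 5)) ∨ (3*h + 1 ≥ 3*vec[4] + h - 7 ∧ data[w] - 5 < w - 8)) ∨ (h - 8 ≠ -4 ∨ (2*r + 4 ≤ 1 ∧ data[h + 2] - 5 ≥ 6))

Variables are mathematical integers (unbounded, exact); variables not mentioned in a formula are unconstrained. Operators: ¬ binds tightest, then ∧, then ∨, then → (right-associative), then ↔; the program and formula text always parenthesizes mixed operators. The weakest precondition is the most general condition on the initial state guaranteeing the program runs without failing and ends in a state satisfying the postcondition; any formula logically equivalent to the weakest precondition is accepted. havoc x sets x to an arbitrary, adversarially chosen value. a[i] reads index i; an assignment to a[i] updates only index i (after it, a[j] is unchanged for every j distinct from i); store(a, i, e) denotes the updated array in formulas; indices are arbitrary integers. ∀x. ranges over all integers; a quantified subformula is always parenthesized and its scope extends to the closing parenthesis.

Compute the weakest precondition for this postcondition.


Working backward. After the program, the postcondition ((¬(w + 7 < h - 5)) ∨ (3*h + 1 ≥ 3*vec[4] + h - 7 ∧ data[w] - 5 < w - 8)) ∨ (h - 8 ≠ -4 ∨ (2*r + 4 ≤ 1 ∧ data[h + 2] - 5 ≥ 6)) must hold; in canonical form it is (¬(w < h - 12)) ∨ (2*h ≥ 3*vec[4] - 8 ∧ data[w] < w - 3) ∨ h ≠ 4 ∨ (2*r ≤ -3 ∧ data[h + 2] ≥ 11).
Then branch requires (¬(w < h - 12)) ∨ (4*h + 6*r ≤ 8 ∧ data[w] < w - 3) ∨ h ≠ 4 ∨ (2*r ≤ -3 ∧ data[h + 2] ≥ 11); else branch requires (¬(3*r < h - 6)) ∨ (2*h ≥ 3*vec[4] - 8 ∧ data[3*r - 6] < 3*r - 9) ∨ h ≠ 4 ∨ (2*r ≤ -3 ∧ data[h + 2] ≥ 11).
Before the if: (vec[1] = -5 → ((¬(w < h - 12)) ∨ (4*h + 6*r ≤ 8 ∧ data[w] < w - 3) ∨ h ≠ 4 ∨ (2*r ≤ -3 ∧ data[h + 2] ≥ 11))) ∧ ((¬(vec[1] = -5)) → ((¬(3*r < h - 6)) ∨ (2*h ≥ 3*vec[4] - 8 ∧ data[3*r - 6] < 3*r - 9) ∨ h ≠ 4 ∨ (2*r ≤ -3 ∧ data[h + 2] ≥ 11)))
Before havoc h: ∀h_1. ((vec[1] = -5 → ((¬(w < h_1 - 12)) ∨ (4*h_1 + 6*r ≤ 8 ∧ data[w] < w - 3) ∨ h_1 ≠ 4 ∨ (2*r ≤ -3 ∧ data[h_1 + 2] ≥ 11))) ∧ ((¬(vec[1] = -5)) → ((¬(3*r < h_1 - 6)) ∨ (2*h_1 ≥ 3*vec[4] - 8 ∧ data[3*r - 6] < 3*r - 9) ∨ h_1 ≠ 4 ∨ (2*r ≤ -3 ∧ data[h_1 + 2] ≥ 11))))
Answer: WP = ∀h_1. ((vec[1] = -5 → ((¬(w < h_1 - 12)) ∨ (4*h_1 + 6*r ≤ 8 ∧ data[w] < w - 3) ∨ h_1 ≠ 4 ∨ (2*r ≤ -3 ∧ data[h_1 + 2] ≥ 11))) ∧ ((¬(vec[1] = -5)) → ((¬(3*r < h_1 - 6)) ∨ (2*h_1 ≥ 3*vec[4] - 8 ∧ data[3*r - 6] < 3*r - 9) ∨ h_1 ≠ 4 ∨ (2*r ≤ -3 ∧ data[h_1 + 2] ≥ 11))))


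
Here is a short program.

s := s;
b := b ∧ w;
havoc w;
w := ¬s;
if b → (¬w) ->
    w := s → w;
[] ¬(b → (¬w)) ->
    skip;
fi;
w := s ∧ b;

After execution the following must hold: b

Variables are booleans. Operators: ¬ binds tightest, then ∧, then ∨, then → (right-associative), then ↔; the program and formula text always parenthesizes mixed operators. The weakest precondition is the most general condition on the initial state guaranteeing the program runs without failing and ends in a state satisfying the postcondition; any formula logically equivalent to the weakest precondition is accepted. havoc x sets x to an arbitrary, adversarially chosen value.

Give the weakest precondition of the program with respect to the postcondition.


Working backward. After the program, b must hold.
Before w := s ∧ b: b
Then branch requires b; else branch requires b.
Before the if: ((b → (¬w)) → b) ∧ ((¬(b → (¬w))) → b)
Before w := ¬s: ((b → s) → b) ∧ ((¬(b → s)) → b)
Before havoc w: ((b → s) → b) ∧ ((¬(b → s)) → b)
Before b := b ∧ w: (((b ∧ w) → s) → (b ∧ w)) ∧ ((¬((b ∧ w) → s)) → (b ∧ w))
Before s := s: (((b ∧ w) → s) → (b ∧ w)) ∧ ((¬((b ∧ w) → s)) → (b ∧ w))
Answer: WP = (((b ∧ w) → s) → (b ∧ w)) ∧ ((¬((b ∧ w) → s)) → (b ∧ w))


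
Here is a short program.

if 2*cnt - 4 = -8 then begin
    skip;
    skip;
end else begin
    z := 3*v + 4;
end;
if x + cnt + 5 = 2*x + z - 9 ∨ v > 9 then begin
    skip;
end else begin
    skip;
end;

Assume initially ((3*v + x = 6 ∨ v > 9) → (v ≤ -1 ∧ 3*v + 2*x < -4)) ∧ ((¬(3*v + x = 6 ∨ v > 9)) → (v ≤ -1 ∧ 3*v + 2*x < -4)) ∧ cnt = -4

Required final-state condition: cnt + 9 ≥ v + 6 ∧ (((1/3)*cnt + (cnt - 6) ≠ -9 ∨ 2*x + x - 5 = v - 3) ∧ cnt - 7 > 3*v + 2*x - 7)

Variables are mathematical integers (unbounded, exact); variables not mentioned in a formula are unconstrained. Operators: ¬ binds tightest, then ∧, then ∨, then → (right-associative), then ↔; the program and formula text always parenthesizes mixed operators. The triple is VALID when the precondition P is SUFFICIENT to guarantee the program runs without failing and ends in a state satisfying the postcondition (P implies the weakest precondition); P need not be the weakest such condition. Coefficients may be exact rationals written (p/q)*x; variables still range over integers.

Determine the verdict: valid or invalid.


Working backward. After the program, the postcondition cnt + 9 ≥ v + 6 ∧ (((1/3)*cnt + (cnt - 6) ≠ -9 ∨ 2*x + x - 5 = v - 3) ∧ cnt - 7 > 3*v + 2*x - 7) must hold; in canonical form it is cnt ≥ v - 3 ∧ ((4/3)*cnt ≠ -3 ∨ 3*x = v + 2) ∧ cnt > 3*v + 2*x.
Then branch requires cnt ≥ v - 3 ∧ ((4/3)*cnt ≠ -3 ∨ 3*x = v + 2) ∧ cnt > 3*v + 2*x; else branch requires cnt ≥ v - 3 ∧ ((4/3)*cnt ≠ -3 ∨ 3*x = v + 2) ∧ cnt > 3*v + 2*x.
Before the if: ((cnt = x + z - 14 ∨ v > 9) → (cnt ≥ v - 3 ∧ ((4/3)*cnt ≠ -3 ∨ 3*x = v + 2) ∧ cnt > 3*v + 2*x)) ∧ ((¬(cnt = x + z - 14 ∨ v > 9)) → (cnt ≥ v - 3 ∧ ((4/3)*cnt ≠ -3 ∨ 3*x = v + 2) ∧ cnt > 3*v + 2*x))
Then branch requires ((cnt = x + z - 14 ∨ v > 9) → (cnt ≥ v - 3 ∧ ((4/3)*cnt ≠ -3 ∨ 3*x = v + 2) ∧ cnt > 3*v + 2*x)) ∧ ((¬(cnt = x + z - 14 ∨ v > 9)) → (cnt ≥ v - 3 ∧ ((4/3)*cnt ≠ -3 ∨ 3*x = v + 2) ∧ cnt > 3*v + 2*x)); else branch requires ((cnt = 3*v + x - 10 ∨ v > 9) → (cnt ≥ v - 3 ∧ ((4/3)*cnt ≠ -3 ∨ 3*x = v + 2) ∧ cnt > 3*v + 2*x)) ∧ ((¬(cnt = 3*v + x - 10 ∨ v > 9)) → (cnt ≥ v - 3 ∧ ((4/3)*cnt ≠ -3 ∨ 3*x = v + 2) ∧ cnt > 3*v + 2*x)).
Before the if: (2*cnt = -4 → (((cnt = x + z - 14 ∨ v > 9) → (cnt ≥ v - 3 ∧ ((4/3)*cnt ≠ -3 ∨ 3*x = v + 2) ∧ cnt > 3*v + 2*x)) ∧ ((¬(cnt = x + z - 14 ∨ v > 9)) → (cnt ≥ v - 3 ∧ ((4/3)*cnt ≠ -3 ∨ 3*x = v + 2) ∧ cnt > 3*v + 2*x)))) ∧ ((¬(2*cnt = -4)) → (((cnt = 3*v + x - 10 ∨ v > 9) → (cnt ≥ v - 3 ∧ ((4/3)*cnt ≠ -3 ∨ 3*x = v + 2) ∧ cnt > 3*v + 2*x)) ∧ ((¬(cnt = 3*v + x - 10 ∨ v > 9)) → (cnt ≥ v - 3 ∧ ((4/3)*cnt ≠ -3 ∨ 3*x = v + 2) ∧ cnt > 3*v + 2*x))))
The weakest precondition is (2*cnt = -4 → (((cnt = x + z - 14 ∨ v > 9) → (cnt ≥ v - 3 ∧ ((4/3)*cnt ≠ -3 ∨ 3*x = v + 2) ∧ cnt > 3*v + 2*x)) ∧ ((¬(cnt = x + z - 14 ∨ v > 9)) → (cnt ≥ v - 3 ∧ ((4/3)*cnt ≠ -3 ∨ 3*x = v + 2) ∧ cnt > 3*v + 2*x)))) ∧ ((¬(2*cnt = -4)) → (((cnt = 3*v + x - 10 ∨ v > 9) → (cnt ≥ v - 3 ∧ ((4/3)*cnt ≠ -3 ∨ 3*x = v + 2) ∧ cnt > 3*v + 2*x)) ∧ ((¬(cnt = 3*v + x - 10 ∨ v > 9)) → (cnt ≥ v - 3 ∧ ((4/3)*cnt ≠ -3 ∨ 3*x = v + 2) ∧ cnt > 3*v + 2*x)))).
Check whether ((3*v + x = 6 ∨ v > 9) → (v ≤ -1 ∧ 3*v + 2*x < -4)) ∧ ((¬(3*v + x = 6 ∨ v > 9)) → (v ≤ -1 ∧ 3*v + 2*x < -4)) ∧ cnt = -4 implies it.
Every state satisfying the precondition satisfies the weakest precondition: the implication holds.
Answer: valid


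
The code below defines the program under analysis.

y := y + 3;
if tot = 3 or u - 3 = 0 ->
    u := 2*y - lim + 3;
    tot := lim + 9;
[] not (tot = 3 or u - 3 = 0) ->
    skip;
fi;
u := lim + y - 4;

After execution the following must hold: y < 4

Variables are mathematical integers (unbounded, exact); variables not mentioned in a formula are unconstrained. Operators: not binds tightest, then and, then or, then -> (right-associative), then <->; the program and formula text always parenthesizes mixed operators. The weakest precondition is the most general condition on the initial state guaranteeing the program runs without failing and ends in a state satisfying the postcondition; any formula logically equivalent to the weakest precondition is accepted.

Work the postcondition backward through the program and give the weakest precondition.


Working backward. After the program, y < 4 must hold.
Before u := lim + y - 4: y < 4
Then branch requires y < 4; else branch requires y < 4.
Before the if: ((tot = 3 or u = 3) -> y < 4) and ((not (tot = 3 or u = 3)) -> y < 4)
Before y := y + 3: ((tot = 3 or u = 3) -> y < 1) and ((not (tot = 3 or u = 3)) -> y < 1)
Answer: WP = ((tot = 3 or u = 3) -> y < 1) and ((not (tot = 3 or u = 3)) -> y < 1)


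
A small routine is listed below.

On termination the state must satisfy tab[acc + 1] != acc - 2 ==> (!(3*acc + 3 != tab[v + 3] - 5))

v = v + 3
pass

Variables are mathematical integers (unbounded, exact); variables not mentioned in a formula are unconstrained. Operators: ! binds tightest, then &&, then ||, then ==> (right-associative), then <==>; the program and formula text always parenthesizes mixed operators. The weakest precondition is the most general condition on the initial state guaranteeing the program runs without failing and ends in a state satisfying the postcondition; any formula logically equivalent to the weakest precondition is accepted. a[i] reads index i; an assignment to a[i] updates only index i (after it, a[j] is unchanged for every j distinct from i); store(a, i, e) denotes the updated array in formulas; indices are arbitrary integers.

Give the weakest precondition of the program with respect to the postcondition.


Working backward. After the program, the postcondition tab[acc + 1] != acc - 2 ==> (!(3*acc + 3 != tab[v + 3] - 5)) must hold; in canonical form it is tab[acc + 1] != acc - 2 ==> (!(3*acc != tab[v + 3] - 8)).
Before skip: tab[acc + 1] != acc - 2 ==> (!(3*acc != tab[v + 3] - 8))
Before v := v + 3: tab[acc + 1] != acc - 2 ==> (!(3*acc != tab[v + 6] - 8))
Answer: WP = tab[acc + 1] != acc - 2 ==> (!(3*acc != tab[v + 6] - 8))


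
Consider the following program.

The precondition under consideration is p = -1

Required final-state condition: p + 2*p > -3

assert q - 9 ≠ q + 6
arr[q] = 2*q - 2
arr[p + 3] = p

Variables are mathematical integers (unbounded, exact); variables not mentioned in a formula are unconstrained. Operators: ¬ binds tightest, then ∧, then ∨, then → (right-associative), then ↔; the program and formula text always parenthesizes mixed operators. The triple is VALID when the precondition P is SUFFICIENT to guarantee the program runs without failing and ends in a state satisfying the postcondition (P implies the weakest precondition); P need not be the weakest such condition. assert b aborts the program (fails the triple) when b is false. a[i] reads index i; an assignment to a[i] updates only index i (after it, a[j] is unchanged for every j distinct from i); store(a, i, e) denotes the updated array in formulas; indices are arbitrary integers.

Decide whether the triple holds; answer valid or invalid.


Working backward. After the program, the postcondition p + 2*p > -3 must hold; in canonical form it is 3*p > -3.
Before arr[p + 3] := p: 3*p > -3
Before arr[q] := 2*q - 2: 3*p > -3
Before assert q - 9 ≠ q + 6: 3*p > -3
The weakest precondition is 3*p > -3.
Check whether p = -1 implies it.
Countermodel: at the initial state p = -1, the precondition holds but the weakest precondition fails.
Answer: invalid


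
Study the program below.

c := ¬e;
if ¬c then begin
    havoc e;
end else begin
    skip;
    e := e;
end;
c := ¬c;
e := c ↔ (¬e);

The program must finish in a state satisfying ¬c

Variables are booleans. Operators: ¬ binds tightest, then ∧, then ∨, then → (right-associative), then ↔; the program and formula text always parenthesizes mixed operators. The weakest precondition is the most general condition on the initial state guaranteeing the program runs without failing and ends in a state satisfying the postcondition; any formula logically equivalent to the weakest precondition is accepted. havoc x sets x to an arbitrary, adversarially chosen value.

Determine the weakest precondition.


Working backward. After the program, ¬c must hold.
Before e := c ↔ (¬e): ¬c
Before c := ¬c: c
Then branch requires c; else branch requires c.
Before the if: (¬c) → c
Before c := ¬e: e → (¬e)
Answer: WP = e → (¬e)


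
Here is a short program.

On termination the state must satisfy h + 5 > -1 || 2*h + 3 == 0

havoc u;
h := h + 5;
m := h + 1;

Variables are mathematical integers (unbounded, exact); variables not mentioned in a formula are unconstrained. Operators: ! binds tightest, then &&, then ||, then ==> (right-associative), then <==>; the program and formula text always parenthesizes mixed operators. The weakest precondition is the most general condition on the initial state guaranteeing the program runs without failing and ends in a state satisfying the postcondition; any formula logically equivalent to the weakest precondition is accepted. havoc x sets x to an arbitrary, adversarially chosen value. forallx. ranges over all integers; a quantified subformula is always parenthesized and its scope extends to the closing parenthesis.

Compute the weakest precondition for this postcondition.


Working backward. After the program, the postcondition h + 5 > -1 || 2*h + 3 == 0 must hold; in canonical form it is h > -6 || 2*h == -3.
Before m := h + 1: h > -6 || 2*h == -3
Before h := h + 5: h > -11 || 2*h == -13
Before havoc u: h > -11 || 2*h == -13
Answer: WP = h > -11 || 2*h == -13


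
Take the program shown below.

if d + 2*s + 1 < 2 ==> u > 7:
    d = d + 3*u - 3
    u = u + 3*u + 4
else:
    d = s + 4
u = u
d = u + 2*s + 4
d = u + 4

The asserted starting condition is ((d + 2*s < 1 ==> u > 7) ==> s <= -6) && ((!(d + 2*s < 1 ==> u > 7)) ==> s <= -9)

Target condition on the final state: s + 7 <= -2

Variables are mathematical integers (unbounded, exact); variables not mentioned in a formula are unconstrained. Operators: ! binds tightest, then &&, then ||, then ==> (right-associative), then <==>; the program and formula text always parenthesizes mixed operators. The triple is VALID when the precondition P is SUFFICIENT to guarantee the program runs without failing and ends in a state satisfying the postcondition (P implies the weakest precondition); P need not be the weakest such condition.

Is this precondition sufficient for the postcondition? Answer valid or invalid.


Working backward. After the program, the postcondition s + 7 <= -2 must hold; in canonical form it is s <= -9.
Before d := u + 4: s <= -9
Before d := u + 2*s + 4: s <= -9
Before u := u: s <= -9
Then branch requires s <= -9; else branch requires s <= -9.
Before the if: ((d + 2*s < 1 ==> u > 7) ==> s <= -9) && ((!(d + 2*s < 1 ==> u > 7)) ==> s <= -9)
The weakest precondition is ((d + 2*s < 1 ==> u > 7) ==> s <= -9) && ((!(d + 2*s < 1 ==> u > 7)) ==> s <= -9).
Check whether ((d + 2*s < 1 ==> u > 7) ==> s <= -6) && ((!(d + 2*s < 1 ==> u > 7)) ==> s <= -9) implies it.
Countermodel: at the initial state d = 16, s = -8, u = 8, the precondition holds but the weakest precondition fails.
Answer: invalid


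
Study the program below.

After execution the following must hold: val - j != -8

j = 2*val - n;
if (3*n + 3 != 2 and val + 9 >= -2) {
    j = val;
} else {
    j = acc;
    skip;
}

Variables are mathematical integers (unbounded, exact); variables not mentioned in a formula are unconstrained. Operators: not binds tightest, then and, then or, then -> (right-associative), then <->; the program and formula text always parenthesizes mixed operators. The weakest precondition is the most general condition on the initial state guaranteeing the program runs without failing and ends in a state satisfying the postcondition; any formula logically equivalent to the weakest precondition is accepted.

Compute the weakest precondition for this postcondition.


Working backward. After the program, the postcondition val - j != -8 must hold; in canonical form it is val != j - 8.
Then branch requires true; else branch requires val != acc - 8.
Before the if: (not (3*n != -1 and val >= -11)) -> val != acc - 8
Before j := 2*val - n: (not (3*n != -1 and val >= -11)) -> val != acc - 8
Answer: WP = (not (3*n != -1 and val >= -11)) -> val != acc - 8


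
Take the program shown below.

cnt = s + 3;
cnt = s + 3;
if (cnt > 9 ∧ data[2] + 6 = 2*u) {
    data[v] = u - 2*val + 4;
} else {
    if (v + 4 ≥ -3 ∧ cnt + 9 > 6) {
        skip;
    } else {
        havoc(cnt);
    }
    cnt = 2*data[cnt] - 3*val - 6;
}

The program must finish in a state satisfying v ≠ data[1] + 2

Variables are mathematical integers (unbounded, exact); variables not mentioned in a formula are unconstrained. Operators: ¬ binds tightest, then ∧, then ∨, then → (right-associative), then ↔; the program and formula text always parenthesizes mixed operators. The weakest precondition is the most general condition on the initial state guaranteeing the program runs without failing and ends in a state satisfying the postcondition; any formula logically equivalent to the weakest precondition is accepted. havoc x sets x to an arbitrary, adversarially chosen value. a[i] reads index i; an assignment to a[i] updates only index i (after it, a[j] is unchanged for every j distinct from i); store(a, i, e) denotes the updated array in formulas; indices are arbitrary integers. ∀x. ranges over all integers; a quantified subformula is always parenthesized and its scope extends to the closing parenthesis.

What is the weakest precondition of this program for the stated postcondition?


Working backward. After the program, v ≠ data[1] + 2 must hold.
Then branch requires v ≠ store(data, v, u - 2*val + 4)[1] + 2; else branch requires ((v ≥ -7 ∧ cnt > -3) → v ≠ data[1] + 2) ∧ ((¬(v ≥ -7 ∧ cnt > -3)) → v ≠ data[1] + 2).
Before the if: ((cnt > 9 ∧ data[2] = 2*u - 6) → v ≠ store(data, v, u - 2*val + 4)[1] + 2) ∧ ((¬(cnt > 9 ∧ data[2] = 2*u - 6)) → (((v ≥ -7 ∧ cnt > -3) → v ≠ data[1] + 2) ∧ ((¬(v ≥ -7 ∧ cnt > -3)) → v ≠ data[1] + 2)))
Before cnt := s + 3: ((s > 6 ∧ data[2] = 2*u - 6) → v ≠ store(data, v, u - 2*val + 4)[1] + 2) ∧ ((¬(s > 6 ∧ data[2] = 2*u - 6)) → (((v ≥ -7 ∧ s > -6) → v ≠ data[1] + 2) ∧ ((¬(v ≥ -7 ∧ s > -6)) → v ≠ data[1] + 2)))
Before cnt := s + 3: ((s > 6 ∧ data[2] = 2*u - 6) → v ≠ store(data, v, u - 2*val + 4)[1] + 2) ∧ ((¬(s > 6 ∧ data[2] = 2*u - 6)) → (((v ≥ -7 ∧ s > -6) → v ≠ data[1] + 2) ∧ ((¬(v ≥ -7 ∧ s > -6)) → v ≠ data[1] + 2)))
Answer: WP = ((s > 6 ∧ data[2] = 2*u - 6) → v ≠ store(data, v, u - 2*val + 4)[1] + 2) ∧ ((¬(s > 6 ∧ data[2] = 2*u - 6)) → (((v ≥ -7 ∧ s > -6) → v ≠ data[1] + 2) ∧ ((¬(v ≥ -7 ∧ s > -6)) → v ≠ data[1] + 2)))


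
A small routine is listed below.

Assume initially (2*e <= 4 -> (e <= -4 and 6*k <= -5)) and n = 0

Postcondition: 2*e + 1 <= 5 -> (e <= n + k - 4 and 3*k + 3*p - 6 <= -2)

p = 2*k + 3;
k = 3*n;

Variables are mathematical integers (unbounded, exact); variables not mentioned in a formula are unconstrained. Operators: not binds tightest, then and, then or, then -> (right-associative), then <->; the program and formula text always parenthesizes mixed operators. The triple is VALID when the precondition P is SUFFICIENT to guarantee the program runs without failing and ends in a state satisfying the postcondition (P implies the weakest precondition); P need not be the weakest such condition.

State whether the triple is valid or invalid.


Working backward. After the program, the postcondition 2*e + 1 <= 5 -> (e <= n + k - 4 and 3*k + 3*p - 6 <= -2) must hold; in canonical form it is 2*e <= 4 -> (e <= k + n - 4 and 3*k + 3*p <= 4).
Before k := 3*n: 2*e <= 4 -> (e <= 4*n - 4 and 9*n + 3*p <= 4)
Before p := 2*k + 3: 2*e <= 4 -> (e <= 4*n - 4 and 6*k + 9*n <= -5)
The weakest precondition is 2*e <= 4 -> (e <= 4*n - 4 and 6*k + 9*n <= -5).
Check whether (2*e <= 4 -> (e <= -4 and 6*k <= -5)) and n = 0 implies it.
Every state satisfying the precondition satisfies the weakest precondition: the implication holds.
Answer: valid


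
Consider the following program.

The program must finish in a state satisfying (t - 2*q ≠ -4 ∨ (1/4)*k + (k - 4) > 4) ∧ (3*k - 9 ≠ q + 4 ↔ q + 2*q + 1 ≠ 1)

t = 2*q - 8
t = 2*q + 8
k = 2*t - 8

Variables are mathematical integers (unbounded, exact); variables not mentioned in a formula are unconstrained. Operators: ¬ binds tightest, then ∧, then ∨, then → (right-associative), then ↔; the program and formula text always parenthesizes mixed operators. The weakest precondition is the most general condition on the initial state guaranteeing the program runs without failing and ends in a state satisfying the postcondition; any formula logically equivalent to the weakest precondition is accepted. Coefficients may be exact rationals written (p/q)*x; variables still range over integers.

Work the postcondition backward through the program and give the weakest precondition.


Working backward. After the program, the postcondition (t - 2*q ≠ -4 ∨ (1/4)*k + (k - 4) > 4) ∧ (3*k - 9 ≠ q + 4 ↔ q + 2*q + 1 ≠ 1) must hold; in canonical form it is (t ≠ 2*q - 4 ∨ (5/4)*k > 8) ∧ (3*k ≠ q + 13 ↔ 3*q ≠ 0).
Before k := 2*t - 8: (t ≠ 2*q - 4 ∨ (5/2)*t > 18) ∧ (6*t ≠ q + 37 ↔ 3*q ≠ 0)
Before t := 2*q + 8: 11*q ≠ -11 ↔ 3*q ≠ 0
Before t := 2*q - 8: 11*q ≠ -11 ↔ 3*q ≠ 0
Answer: WP = 11*q ≠ -11 ↔ 3*q ≠ 0


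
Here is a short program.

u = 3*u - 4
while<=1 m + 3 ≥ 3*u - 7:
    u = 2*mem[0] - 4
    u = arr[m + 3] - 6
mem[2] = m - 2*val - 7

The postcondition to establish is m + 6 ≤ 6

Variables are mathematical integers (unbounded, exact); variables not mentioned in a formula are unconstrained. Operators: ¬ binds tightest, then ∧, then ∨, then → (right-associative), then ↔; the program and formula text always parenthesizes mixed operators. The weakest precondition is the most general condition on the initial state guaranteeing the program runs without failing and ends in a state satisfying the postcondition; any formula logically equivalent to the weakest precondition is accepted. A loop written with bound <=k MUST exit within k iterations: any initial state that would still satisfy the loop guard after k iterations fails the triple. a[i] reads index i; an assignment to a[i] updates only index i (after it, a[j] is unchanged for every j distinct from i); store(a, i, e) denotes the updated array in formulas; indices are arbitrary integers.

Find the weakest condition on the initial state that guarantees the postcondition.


Working backward. After the program, the postcondition m + 6 ≤ 6 must hold; in canonical form it is m ≤ 0.
Before mem[2] := m - 2*val - 7: m ≤ 0
Before the loop (bound <=1), unroll the exhaustion recursion (WP_0 = exit-now case; WP_j = one more guarded iteration, up to j = 1):
  WP_0: (¬(m ≥ 3*u - 10)) ∧ m ≤ 0
  WP_1: (m ≥ 3*u - 10 → ((¬(m ≥ 3*arr[m + 3] - 28)) ∧ m ≤ 0)) ∧ ((¬(m ≥ 3*u - 10)) → m ≤ 0)
So before the loop: (m ≥ 3*u - 10 → ((¬(m ≥ 3*arr[m + 3] - 28)) ∧ m ≤ 0)) ∧ ((¬(m ≥ 3*u - 10)) → m ≤ 0)
Before u := 3*u - 4: (m ≥ 9*u - 22 → ((¬(m ≥ 3*arr[m + 3] - 28)) ∧ m ≤ 0)) ∧ ((¬(m ≥ 9*u - 22)) → m ≤ 0)
Answer: WP = (m ≥ 9*u - 22 → ((¬(m ≥ 3*arr[m + 3] - 28)) ∧ m ≤ 0)) ∧ ((¬(m ≥ 9*u - 22)) → m ≤ 0)
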